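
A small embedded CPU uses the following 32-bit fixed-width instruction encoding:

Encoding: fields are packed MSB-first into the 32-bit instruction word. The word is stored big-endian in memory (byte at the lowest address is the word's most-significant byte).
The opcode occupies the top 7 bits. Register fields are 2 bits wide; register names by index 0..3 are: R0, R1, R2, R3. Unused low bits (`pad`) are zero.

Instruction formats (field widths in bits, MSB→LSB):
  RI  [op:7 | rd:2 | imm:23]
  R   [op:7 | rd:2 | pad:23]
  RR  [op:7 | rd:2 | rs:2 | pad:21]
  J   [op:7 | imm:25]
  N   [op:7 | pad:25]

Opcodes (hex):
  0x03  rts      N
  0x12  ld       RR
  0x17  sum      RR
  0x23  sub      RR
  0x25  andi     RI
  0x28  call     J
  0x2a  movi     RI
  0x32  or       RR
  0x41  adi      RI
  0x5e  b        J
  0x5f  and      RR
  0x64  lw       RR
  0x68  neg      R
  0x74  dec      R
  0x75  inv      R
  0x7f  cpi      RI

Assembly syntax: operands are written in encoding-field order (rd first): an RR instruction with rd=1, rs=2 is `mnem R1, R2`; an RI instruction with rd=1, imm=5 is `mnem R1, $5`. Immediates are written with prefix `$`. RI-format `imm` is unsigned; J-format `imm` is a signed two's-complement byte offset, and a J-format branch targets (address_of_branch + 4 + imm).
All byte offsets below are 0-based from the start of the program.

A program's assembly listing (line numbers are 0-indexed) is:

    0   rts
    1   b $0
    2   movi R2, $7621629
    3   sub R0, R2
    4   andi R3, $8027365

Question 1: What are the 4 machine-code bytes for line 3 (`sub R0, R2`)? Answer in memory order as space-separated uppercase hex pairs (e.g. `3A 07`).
L3: sub op=0x23:7|rd=0:2|rs=2:2|pad=0:21 ⇒ 0x46400000 ⇒ big 46 40 00 00

46 40 00 00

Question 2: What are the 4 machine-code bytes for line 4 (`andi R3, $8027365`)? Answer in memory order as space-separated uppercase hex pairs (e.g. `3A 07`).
4B FA 7C E5

line 4 (andi): pack op=0x25:7|rd=3:2|imm=8027365:23 = 0x4bfa7ce5; big→ 4b fa 7c e5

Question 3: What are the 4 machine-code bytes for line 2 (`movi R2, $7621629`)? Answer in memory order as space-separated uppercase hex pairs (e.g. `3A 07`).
2. movi fields op=0x2a:7|rd=2:2|imm=7621629:23 → word 55744bfdh → 55 74 4b fd

55 74 4B FD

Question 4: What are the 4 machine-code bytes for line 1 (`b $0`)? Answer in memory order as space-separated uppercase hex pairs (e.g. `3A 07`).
BC 00 00 00

1. b fields op=0x5e:7|imm=0:25 → word bc000000h → bc 00 00 00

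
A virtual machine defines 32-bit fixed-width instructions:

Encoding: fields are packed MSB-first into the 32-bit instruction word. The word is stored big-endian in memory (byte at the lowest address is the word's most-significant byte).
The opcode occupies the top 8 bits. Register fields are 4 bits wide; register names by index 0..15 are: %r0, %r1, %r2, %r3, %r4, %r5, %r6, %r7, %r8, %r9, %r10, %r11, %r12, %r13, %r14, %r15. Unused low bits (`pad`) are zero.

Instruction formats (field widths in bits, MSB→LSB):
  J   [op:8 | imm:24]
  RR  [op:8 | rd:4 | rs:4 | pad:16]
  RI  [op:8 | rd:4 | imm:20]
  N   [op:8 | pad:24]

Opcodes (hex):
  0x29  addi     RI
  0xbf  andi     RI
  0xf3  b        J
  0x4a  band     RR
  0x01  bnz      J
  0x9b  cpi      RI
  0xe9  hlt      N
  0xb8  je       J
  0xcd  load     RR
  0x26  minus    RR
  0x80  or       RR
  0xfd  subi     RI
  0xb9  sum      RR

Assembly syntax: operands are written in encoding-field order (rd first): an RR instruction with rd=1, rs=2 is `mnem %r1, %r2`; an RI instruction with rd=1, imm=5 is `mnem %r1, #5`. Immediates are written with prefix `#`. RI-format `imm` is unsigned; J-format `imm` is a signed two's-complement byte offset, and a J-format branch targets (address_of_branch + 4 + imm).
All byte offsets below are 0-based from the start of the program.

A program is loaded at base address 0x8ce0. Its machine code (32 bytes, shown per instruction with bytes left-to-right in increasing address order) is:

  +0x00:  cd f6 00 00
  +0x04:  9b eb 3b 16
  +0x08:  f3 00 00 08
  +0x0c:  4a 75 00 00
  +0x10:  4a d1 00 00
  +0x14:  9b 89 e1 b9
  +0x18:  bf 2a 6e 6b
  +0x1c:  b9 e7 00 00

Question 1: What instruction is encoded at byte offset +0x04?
cpi %r14, #736022

+0x04: 9b eb 3b 16 ⇒ word 0x9beb3b16 (big)
  op=0x9beb3b16>>24=0x9b ⇒ cpi (RI)
  rd: (w>>20)&0xf=0xe → %r14
  imm: (w>>0)&0xfffff=0xb3b16 → #736022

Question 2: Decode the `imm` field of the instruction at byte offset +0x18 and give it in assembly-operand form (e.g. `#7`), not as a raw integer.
#683627

[18] bf 2a 6e 6b → 0xbf2a6e6b
  opcode bits[31:24]=0xbf: andi/RI
  rd@[23:20]=0x2 ⇒ %r2
  imm@[19:0]=0xa6e6b ⇒ #683627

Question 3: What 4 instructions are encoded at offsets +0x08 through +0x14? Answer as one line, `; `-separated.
b #8; band %r7, %r5; band %r13, %r1; cpi %r8, #647609

off 0x08: read f3 00 00 08 as big → 0xf3000008
  opcode bits[31:24]=0xf3: b/J
  [23:0] imm=8 = #8
off 0x0c: read 4a 75 00 00 as big → 0x4a750000
  opcode bits[31:24]=0x4a: band/RR
  [23:20] rd=7 = %r7
  [19:16] rs=5 = %r5
off 0x10: read 4a d1 00 00 as big → 0x4ad10000
  opcode bits[31:24]=0x4a: band/RR
  [23:20] rd=13 = %r13
  [19:16] rs=1 = %r1
off 0x14: read 9b 89 e1 b9 as big → 0x9b89e1b9
  opcode bits[31:24]=0x9b: cpi/RI
  [23:20] rd=8 = %r8
  [19:0] imm=647609 = #647609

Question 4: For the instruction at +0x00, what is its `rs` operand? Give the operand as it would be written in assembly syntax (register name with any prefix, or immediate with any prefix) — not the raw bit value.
%r6

+0x00: cd f6 00 00 ⇒ word 0xcdf60000 (big)
  op=0xcdf60000>>24=0xcd ⇒ load (RR)
  rd: (w>>20)&0xf=0xf → %r15
  rs: (w>>16)&0xf=0x6 → %r6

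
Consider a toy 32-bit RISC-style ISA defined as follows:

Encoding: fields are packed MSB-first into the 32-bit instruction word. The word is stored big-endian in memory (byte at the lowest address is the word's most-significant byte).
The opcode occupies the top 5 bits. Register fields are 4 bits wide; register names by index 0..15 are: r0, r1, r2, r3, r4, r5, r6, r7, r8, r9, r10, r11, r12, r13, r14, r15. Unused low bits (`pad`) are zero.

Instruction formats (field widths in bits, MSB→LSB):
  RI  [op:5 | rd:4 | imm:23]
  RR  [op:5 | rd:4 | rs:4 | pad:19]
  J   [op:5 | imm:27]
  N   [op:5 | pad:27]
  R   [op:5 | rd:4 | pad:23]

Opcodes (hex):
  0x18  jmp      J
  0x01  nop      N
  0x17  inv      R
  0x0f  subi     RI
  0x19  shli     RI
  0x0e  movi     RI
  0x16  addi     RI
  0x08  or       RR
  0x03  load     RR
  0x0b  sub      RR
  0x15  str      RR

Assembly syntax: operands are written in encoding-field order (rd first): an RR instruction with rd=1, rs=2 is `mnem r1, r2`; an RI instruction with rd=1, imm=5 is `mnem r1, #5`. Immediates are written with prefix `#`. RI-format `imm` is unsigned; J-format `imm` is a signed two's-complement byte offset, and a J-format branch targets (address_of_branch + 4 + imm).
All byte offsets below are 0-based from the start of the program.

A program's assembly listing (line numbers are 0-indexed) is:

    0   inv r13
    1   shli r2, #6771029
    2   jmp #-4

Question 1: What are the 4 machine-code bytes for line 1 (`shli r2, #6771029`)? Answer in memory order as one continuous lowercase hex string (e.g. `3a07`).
L1: shli op=0x19:5|rd=2:4|imm=6771029:23 ⇒ 0xc9675155 ⇒ big c9 67 51 55

c9675155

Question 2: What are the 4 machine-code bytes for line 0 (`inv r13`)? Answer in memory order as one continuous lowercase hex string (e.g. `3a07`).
be800000

L0: inv op=0x17:5|rd=13:4|pad=0:23 ⇒ 0xbe800000 ⇒ big be 80 00 00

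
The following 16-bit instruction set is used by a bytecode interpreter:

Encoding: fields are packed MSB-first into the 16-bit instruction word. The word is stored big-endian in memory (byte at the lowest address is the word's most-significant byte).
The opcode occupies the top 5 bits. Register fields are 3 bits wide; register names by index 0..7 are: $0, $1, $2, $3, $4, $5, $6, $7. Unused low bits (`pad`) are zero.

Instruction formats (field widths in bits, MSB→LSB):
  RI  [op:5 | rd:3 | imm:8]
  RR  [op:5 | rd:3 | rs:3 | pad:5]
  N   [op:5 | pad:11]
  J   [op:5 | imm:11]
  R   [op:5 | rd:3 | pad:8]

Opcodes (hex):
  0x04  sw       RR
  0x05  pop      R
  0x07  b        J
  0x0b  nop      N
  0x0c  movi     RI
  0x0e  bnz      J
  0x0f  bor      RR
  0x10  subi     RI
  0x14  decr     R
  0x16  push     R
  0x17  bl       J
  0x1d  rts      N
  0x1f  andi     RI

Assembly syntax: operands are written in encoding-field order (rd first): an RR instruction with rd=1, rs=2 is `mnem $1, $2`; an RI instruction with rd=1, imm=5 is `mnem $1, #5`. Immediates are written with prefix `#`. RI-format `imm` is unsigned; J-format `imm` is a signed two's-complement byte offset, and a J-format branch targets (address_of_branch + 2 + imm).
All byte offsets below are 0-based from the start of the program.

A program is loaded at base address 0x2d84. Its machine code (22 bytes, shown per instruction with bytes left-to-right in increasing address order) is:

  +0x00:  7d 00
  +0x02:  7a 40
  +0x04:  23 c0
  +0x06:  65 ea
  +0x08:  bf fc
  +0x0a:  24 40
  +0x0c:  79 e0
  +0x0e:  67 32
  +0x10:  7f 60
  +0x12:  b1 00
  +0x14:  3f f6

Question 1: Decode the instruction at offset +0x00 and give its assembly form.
bor $5, $0

+0x00: 7d 00 ⇒ word 0x7d00 (big)
  top 5b → 0xf → bor [RR]
  rd@[10:8]=0x5 ⇒ $5
  rs@[7:5]=0x0 ⇒ $0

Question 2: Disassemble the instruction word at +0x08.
@+08  big-endian(bf fc) = 0xbffc
  opcode bits[15:11]=0x17: bl/J
  imm: (w>>0)&0x7ff=0x7fc (s11→-4) → #-4

bl #-4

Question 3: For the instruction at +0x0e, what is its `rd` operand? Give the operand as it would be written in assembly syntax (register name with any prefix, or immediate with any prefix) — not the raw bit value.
$7

[0e] 67 32 → 0x6732
  op=0x6732>>11=0xc ⇒ movi (RI)
  rd@[10:8]=0x7 ⇒ $7
  imm@[7:0]=0x32 ⇒ #50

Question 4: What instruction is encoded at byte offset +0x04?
+0x04: 23 c0 ⇒ word 0x23c0 (big)
  op=0x23c0>>11=0x4 ⇒ sw (RR)
  rd: (w>>8)&0x7=0x3 → $3
  rs: (w>>5)&0x7=0x6 → $6

sw $3, $6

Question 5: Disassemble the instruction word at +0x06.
movi $5, #234

[06] 65 ea → 0x65ea
  op=0x65ea>>11=0xc ⇒ movi (RI)
  rd: (w>>8)&0x7=0x5 → $5
  imm: (w>>0)&0xff=0xea → #234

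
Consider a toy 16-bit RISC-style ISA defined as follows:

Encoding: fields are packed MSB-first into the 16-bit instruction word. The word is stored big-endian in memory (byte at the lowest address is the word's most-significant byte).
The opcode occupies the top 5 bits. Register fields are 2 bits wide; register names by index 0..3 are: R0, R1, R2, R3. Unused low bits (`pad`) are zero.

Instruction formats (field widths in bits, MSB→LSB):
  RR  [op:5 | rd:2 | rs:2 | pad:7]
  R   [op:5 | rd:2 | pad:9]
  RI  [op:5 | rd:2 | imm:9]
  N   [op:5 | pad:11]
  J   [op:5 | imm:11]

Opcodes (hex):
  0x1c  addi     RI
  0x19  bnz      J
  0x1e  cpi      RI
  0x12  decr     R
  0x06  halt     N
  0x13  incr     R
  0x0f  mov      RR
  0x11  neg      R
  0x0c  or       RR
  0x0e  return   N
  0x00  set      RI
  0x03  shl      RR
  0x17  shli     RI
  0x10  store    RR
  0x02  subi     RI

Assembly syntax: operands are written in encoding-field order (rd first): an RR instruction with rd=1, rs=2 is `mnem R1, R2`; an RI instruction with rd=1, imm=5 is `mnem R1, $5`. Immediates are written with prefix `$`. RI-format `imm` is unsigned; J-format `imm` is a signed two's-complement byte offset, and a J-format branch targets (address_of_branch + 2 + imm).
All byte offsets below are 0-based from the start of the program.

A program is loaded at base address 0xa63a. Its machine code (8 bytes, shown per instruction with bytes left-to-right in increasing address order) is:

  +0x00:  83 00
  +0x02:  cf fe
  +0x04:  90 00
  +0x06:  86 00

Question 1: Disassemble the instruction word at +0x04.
[04] 90 00 → 0x9000
  opcode bits[15:11]=0x12: decr/R
  [10:9] rd=0 = R0

decr R0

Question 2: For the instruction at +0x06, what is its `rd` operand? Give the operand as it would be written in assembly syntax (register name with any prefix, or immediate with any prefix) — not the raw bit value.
R3

[06] 86 00 → 0x8600
  opcode bits[15:11]=0x10: store/RR
  rd@[10:9]=0x3 ⇒ R3
  rs@[8:7]=0x0 ⇒ R0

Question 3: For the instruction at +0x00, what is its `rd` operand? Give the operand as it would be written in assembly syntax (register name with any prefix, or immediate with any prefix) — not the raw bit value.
@+00  big-endian(83 00) = 0x8300
  op=0x8300>>11=0x10 ⇒ store (RR)
  rd@[10:9]=0x1 ⇒ R1
  rs@[8:7]=0x2 ⇒ R2

R1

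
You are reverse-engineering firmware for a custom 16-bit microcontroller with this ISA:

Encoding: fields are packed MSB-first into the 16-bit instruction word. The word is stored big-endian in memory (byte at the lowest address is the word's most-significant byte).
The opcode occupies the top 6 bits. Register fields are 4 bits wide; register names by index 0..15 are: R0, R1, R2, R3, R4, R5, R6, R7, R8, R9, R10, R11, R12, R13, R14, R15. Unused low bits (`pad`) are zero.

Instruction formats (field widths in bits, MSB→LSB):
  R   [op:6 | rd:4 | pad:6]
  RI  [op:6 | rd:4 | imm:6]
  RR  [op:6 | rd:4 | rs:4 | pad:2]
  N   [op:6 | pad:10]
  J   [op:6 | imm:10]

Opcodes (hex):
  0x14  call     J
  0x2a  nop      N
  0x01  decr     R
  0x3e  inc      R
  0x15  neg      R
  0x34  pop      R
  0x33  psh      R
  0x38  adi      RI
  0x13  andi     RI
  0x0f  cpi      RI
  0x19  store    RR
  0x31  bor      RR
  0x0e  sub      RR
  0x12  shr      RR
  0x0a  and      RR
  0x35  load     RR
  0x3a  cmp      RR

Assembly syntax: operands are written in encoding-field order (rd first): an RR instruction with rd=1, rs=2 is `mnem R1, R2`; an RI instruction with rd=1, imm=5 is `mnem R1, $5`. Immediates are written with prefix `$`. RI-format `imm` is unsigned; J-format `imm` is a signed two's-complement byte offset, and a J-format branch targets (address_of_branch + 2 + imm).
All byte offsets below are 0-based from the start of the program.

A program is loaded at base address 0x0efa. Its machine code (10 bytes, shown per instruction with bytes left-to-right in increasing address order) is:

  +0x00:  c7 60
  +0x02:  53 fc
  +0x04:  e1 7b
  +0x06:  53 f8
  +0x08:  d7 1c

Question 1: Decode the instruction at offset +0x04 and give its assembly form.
adi R5, $59

[04] e1 7b → 0xe17b
  opcode bits[15:10]=0x38: adi/RI
  rd@[9:6]=0x5 ⇒ R5
  imm@[5:0]=0x3b ⇒ $59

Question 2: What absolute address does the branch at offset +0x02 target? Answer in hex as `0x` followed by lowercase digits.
[02] 53 fc → 0x53fc
  op=0x53fc>>10=0x14 ⇒ call (J)
  imm@[9:0]=0x3fc (s10→-4) ⇒ $-4
  target = base 0x0efa + off 0x02 + 2 + imm -4 = 0x0efa

0x0efa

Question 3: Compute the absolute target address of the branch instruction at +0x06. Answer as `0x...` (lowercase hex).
+0x06: 53 f8 ⇒ word 0x53f8 (big)
  top 6b → 0x14 → call [J]
  [9:0] imm=1016 (s10→-8) = $-8
  target = base 0x0efa + off 0x06 + 2 + imm -8 = 0x0efa

0x0efa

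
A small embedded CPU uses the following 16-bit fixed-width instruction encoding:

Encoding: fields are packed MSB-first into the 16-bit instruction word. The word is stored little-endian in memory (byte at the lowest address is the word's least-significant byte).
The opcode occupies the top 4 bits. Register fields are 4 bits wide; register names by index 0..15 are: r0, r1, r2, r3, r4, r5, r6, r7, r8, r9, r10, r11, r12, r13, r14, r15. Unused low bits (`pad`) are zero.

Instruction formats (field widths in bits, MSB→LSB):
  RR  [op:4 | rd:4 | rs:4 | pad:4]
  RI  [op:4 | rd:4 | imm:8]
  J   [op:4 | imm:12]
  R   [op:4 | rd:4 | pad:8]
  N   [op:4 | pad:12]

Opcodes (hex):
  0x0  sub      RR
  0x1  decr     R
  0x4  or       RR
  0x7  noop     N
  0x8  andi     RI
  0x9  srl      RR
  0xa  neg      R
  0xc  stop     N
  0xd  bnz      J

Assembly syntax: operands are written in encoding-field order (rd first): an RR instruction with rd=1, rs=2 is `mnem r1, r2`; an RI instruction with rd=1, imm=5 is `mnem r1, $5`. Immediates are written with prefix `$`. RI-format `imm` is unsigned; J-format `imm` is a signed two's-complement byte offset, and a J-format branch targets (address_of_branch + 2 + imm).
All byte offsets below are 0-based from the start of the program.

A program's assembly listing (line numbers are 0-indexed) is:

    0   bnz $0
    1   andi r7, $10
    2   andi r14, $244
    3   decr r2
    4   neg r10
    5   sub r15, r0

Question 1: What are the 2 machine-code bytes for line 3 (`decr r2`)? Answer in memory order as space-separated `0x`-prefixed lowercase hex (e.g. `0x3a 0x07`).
0x00 0x12

L3: decr op=0x1:4|rd=2:4|pad=0:8 ⇒ 0x1200 ⇒ little 00 12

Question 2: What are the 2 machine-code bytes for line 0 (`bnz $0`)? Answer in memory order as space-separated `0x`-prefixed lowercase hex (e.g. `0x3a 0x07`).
0x00 0xd0

0. bnz fields op=0xd:4|imm=0:12 → word d000h → 00 d0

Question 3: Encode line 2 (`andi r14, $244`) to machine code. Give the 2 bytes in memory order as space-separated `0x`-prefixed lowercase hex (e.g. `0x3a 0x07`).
2. andi fields op=0x8:4|rd=14:4|imm=244:8 → word 8ef4h → f4 8e

0xf4 0x8e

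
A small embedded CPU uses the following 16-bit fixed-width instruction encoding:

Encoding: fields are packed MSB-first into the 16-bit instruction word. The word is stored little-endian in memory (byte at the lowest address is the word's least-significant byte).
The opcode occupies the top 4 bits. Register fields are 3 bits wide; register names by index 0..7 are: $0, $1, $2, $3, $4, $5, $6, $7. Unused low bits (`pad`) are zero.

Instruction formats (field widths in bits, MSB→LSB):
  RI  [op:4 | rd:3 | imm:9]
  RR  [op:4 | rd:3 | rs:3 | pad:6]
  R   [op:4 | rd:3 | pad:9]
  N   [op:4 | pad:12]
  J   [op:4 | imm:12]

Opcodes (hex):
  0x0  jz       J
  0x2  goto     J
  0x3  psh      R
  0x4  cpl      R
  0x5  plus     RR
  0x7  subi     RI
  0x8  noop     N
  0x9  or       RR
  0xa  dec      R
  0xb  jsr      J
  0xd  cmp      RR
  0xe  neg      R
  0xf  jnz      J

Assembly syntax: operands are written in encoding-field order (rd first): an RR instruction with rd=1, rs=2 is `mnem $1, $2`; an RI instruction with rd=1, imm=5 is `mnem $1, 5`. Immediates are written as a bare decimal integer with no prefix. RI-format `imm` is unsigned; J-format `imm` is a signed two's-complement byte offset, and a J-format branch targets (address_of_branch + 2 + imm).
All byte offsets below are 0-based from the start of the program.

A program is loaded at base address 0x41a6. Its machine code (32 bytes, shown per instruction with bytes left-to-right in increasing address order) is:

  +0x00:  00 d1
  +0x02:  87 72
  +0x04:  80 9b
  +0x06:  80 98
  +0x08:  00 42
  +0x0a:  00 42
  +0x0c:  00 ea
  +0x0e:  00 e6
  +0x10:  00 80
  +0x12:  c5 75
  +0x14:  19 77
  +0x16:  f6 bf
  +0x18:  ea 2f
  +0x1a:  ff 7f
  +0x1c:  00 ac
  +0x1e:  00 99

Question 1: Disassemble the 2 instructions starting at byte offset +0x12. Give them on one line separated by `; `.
+0x12: c5 75 ⇒ word 0x75c5 (little)
  top 4b → 0x7 → subi [RI]
  [11:9] rd=2 = $2
  [8:0] imm=453 = 453
+0x14: 19 77 ⇒ word 0x7719 (little)
  top 4b → 0x7 → subi [RI]
  [11:9] rd=3 = $3
  [8:0] imm=281 = 281

subi $2, 453; subi $3, 281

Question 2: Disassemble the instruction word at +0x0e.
neg $3

off 0x0e: read 00 e6 as little → 0xe600
  top 4b → 0xe → neg [R]
  rd: (w>>9)&0x7=0x3 → $3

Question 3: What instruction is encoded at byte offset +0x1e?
+0x1e: 00 99 ⇒ word 0x9900 (little)
  top 4b → 0x9 → or [RR]
  [11:9] rd=4 = $4
  [8:6] rs=4 = $4

or $4, $4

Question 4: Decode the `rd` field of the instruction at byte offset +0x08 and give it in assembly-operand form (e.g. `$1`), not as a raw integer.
$1

off 0x08: read 00 42 as little → 0x4200
  top 4b → 0x4 → cpl [R]
  rd: (w>>9)&0x7=0x1 → $1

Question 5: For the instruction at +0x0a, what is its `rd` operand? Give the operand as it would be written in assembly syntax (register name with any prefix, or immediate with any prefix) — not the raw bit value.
$1

off 0x0a: read 00 42 as little → 0x4200
  opcode bits[15:12]=0x4: cpl/R
  rd: (w>>9)&0x7=0x1 → $1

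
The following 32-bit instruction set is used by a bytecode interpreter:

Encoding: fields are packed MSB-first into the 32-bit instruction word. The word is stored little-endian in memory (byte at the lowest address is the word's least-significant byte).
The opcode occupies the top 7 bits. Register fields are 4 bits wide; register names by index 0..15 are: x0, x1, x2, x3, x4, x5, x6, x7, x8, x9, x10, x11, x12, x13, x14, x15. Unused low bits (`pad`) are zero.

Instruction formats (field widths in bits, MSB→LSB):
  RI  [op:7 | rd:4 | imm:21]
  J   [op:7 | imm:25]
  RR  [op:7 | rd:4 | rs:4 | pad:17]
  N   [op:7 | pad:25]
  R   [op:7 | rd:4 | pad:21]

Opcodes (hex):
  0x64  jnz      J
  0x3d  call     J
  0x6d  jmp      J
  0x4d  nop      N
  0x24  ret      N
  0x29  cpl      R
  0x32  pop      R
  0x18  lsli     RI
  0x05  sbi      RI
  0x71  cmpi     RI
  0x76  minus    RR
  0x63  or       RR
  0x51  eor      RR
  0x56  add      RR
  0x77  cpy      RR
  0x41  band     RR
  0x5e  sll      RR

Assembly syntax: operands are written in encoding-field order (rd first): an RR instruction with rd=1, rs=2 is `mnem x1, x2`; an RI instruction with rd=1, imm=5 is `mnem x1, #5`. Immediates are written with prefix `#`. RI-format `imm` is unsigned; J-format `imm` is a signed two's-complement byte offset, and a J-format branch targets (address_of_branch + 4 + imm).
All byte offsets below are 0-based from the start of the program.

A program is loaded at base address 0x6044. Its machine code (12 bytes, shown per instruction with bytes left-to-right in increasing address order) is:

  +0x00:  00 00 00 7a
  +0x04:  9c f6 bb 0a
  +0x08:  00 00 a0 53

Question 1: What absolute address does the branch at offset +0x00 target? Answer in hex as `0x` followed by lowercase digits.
@+00  little-endian(00 00 00 7a) = 0x7a000000
  op=0x7a000000>>25=0x3d ⇒ call (J)
  imm: (w>>0)&0x1ffffff=0x0 → #0
  target = base 0x6044 + off 0x00 + 4 + imm 0 = 0x6048

0x6048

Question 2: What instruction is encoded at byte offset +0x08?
cpl x13

+0x08: 00 00 a0 53 ⇒ word 0x53a00000 (little)
  opcode bits[31:25]=0x29: cpl/R
  rd: (w>>21)&0xf=0xd → x13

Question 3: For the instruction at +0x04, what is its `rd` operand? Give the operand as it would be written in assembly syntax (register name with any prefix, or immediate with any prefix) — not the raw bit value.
[04] 9c f6 bb 0a → 0x0abbf69c
  top 7b → 0x5 → sbi [RI]
  rd: (w>>21)&0xf=0x5 → x5
  imm: (w>>0)&0x1fffff=0x1bf69c → #1832604

x5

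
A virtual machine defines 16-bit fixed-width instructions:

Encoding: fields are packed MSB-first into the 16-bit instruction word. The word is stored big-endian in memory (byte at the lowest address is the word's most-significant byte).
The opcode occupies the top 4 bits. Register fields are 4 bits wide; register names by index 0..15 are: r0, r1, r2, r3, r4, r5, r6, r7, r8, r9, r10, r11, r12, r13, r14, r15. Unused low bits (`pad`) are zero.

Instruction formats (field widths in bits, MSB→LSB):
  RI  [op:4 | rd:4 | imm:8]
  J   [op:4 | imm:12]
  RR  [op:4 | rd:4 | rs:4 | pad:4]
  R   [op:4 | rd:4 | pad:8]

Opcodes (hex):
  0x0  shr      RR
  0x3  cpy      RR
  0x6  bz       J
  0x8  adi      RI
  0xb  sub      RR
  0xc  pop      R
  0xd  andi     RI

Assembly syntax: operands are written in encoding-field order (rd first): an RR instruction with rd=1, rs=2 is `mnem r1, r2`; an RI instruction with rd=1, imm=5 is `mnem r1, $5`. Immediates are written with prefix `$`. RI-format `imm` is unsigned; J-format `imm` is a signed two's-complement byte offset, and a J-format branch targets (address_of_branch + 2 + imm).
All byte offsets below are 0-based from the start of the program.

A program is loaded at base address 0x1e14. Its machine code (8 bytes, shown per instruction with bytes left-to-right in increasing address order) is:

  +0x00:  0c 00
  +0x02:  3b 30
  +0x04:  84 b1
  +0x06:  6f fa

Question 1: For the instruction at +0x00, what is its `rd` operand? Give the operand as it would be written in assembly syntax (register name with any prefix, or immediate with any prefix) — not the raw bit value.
r12

off 0x00: read 0c 00 as big → 0x0c00
  opcode bits[15:12]=0x0: shr/RR
  rd: (w>>8)&0xf=0xc → r12
  rs: (w>>4)&0xf=0x0 → r0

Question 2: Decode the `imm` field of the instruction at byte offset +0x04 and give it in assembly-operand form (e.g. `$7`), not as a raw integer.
$177

@+04  big-endian(84 b1) = 0x84b1
  opcode bits[15:12]=0x8: adi/RI
  rd: (w>>8)&0xf=0x4 → r4
  imm: (w>>0)&0xff=0xb1 → $177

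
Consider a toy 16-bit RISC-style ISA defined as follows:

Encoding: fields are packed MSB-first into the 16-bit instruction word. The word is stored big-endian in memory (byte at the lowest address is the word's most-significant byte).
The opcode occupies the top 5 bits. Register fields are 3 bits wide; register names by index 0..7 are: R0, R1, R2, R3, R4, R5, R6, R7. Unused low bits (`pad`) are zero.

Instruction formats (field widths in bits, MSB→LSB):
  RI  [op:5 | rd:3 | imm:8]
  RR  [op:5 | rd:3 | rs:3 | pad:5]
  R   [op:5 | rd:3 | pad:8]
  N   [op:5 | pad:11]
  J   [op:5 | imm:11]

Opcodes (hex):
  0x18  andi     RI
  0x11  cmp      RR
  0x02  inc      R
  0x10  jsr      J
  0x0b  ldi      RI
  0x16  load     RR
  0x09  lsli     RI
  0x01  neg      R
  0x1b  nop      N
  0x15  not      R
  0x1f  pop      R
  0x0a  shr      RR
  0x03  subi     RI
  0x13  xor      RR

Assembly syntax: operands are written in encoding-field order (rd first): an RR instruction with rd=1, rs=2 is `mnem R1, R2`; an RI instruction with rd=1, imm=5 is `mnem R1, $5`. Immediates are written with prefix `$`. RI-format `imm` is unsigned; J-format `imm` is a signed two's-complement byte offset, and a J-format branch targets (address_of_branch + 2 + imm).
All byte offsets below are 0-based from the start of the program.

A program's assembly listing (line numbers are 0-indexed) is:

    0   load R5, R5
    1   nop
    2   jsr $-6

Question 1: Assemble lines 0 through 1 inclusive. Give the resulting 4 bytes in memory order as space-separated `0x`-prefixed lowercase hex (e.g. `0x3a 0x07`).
0xb5 0xa0 0xd8 0x00

line 0 (load): pack op=0x16:5|rd=5:3|rs=5:3|pad=0:5 = 0xb5a0; big→ b5 a0
line 1 (nop): pack op=0x1b:5|pad=0:11 = 0xd800; big→ d8 00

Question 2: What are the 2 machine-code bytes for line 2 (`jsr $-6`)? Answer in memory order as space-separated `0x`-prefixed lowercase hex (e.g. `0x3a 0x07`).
0x87 0xfa

L2: jsr op=0x10:5|imm=-6:11 ⇒ 0x87fa ⇒ big 87 fa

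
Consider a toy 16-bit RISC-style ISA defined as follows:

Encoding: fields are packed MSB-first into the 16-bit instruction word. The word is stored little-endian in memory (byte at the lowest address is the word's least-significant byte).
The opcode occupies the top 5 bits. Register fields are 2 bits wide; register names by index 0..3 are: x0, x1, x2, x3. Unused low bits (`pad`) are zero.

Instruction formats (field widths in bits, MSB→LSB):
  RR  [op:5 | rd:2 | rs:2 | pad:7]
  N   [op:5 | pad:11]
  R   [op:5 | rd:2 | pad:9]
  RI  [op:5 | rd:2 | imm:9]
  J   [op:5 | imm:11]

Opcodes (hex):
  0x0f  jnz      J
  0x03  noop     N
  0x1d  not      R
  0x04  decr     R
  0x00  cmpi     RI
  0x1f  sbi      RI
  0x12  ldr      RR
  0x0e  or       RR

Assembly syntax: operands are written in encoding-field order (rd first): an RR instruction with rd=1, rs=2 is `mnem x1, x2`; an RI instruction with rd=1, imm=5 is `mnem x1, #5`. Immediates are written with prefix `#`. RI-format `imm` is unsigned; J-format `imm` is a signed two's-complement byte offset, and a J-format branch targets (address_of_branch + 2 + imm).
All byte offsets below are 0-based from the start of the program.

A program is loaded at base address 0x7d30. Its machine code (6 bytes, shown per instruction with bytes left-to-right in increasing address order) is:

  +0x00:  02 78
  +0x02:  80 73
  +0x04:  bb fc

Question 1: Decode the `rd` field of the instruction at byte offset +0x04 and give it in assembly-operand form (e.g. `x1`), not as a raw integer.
@+04  little-endian(bb fc) = 0xfcbb
  top 5b → 0x1f → sbi [RI]
  rd@[10:9]=0x2 ⇒ x2
  imm@[8:0]=0xbb ⇒ #187

x2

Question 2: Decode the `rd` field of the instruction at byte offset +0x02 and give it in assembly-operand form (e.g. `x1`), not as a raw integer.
x1

off 0x02: read 80 73 as little → 0x7380
  top 5b → 0xe → or [RR]
  rd: (w>>9)&0x3=0x1 → x1
  rs: (w>>7)&0x3=0x3 → x3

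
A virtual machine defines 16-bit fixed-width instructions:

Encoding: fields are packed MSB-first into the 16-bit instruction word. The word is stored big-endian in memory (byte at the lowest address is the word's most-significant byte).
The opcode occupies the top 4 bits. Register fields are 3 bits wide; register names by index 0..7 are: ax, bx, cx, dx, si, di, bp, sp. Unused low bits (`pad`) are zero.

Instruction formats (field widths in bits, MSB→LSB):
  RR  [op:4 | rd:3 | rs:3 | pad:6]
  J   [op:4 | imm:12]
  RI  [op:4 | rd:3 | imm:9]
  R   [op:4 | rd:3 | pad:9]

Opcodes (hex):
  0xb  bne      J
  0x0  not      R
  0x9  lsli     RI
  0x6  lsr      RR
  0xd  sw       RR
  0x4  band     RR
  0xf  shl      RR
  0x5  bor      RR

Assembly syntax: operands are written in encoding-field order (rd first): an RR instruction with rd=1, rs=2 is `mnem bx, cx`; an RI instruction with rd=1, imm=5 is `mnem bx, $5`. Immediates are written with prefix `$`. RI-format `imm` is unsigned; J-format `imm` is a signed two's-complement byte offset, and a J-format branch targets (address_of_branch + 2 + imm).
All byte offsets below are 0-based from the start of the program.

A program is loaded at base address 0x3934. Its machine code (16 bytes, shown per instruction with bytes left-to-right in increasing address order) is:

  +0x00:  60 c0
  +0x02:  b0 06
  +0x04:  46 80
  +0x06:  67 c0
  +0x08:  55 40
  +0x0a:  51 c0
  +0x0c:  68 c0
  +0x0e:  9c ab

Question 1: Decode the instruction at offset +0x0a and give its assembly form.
@+0a  big-endian(51 c0) = 0x51c0
  op=0x51c0>>12=0x5 ⇒ bor (RR)
  rd: (w>>9)&0x7=0x0 → ax
  rs: (w>>6)&0x7=0x7 → sp

bor ax, sp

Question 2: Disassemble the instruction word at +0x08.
bor cx, di

@+08  big-endian(55 40) = 0x5540
  opcode bits[15:12]=0x5: bor/RR
  rd: (w>>9)&0x7=0x2 → cx
  rs: (w>>6)&0x7=0x5 → di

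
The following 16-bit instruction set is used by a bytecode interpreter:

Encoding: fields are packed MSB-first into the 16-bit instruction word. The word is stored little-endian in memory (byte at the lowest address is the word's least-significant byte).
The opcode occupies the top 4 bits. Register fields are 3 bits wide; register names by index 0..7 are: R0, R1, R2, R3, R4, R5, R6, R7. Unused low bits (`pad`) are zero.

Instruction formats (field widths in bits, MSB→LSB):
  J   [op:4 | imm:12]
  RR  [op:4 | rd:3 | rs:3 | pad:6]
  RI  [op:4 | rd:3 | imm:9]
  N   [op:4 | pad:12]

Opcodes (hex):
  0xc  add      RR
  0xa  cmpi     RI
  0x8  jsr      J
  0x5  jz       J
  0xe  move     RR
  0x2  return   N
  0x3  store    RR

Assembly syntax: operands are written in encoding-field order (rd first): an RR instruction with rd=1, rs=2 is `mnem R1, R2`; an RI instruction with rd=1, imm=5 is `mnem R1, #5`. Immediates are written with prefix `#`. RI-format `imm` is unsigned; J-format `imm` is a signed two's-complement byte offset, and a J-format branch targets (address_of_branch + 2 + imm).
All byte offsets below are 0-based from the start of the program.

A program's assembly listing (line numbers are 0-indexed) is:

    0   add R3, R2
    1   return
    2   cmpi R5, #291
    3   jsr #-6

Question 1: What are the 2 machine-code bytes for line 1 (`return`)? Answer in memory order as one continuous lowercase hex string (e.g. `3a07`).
0020

line 1 (return): pack op=0x2:4|pad=0:12 = 0x2000; little→ 00 20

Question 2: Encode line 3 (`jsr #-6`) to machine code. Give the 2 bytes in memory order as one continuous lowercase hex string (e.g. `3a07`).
3. jsr fields op=0x8:4|imm=-6:12 → word 8ffah → fa 8f

fa8f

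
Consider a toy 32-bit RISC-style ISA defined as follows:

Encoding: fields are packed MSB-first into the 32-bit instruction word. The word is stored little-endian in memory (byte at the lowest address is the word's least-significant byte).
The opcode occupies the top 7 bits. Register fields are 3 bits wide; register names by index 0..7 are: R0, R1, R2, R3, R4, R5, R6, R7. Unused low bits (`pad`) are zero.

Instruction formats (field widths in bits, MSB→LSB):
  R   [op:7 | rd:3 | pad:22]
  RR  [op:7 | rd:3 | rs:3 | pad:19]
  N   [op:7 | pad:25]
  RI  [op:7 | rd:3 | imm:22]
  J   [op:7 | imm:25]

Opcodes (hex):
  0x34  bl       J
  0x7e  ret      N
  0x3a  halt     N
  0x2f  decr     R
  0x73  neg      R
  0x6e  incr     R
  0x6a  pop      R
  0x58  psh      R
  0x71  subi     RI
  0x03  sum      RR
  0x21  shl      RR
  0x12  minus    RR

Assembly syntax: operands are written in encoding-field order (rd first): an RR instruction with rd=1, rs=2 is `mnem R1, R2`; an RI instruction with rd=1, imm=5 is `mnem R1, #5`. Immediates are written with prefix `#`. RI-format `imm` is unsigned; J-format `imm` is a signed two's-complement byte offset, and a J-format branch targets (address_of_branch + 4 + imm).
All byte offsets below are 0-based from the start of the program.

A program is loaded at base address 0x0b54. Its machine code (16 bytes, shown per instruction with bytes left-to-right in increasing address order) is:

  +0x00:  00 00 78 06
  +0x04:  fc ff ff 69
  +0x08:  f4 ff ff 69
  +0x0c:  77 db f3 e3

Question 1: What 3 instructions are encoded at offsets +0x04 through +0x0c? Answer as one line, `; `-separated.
off 0x04: read fc ff ff 69 as little → 0x69fffffc
  top 7b → 0x34 → bl [J]
  [24:0] imm=33554428 (s25→-4) = #-4
off 0x08: read f4 ff ff 69 as little → 0x69fffff4
  top 7b → 0x34 → bl [J]
  [24:0] imm=33554420 (s25→-12) = #-12
off 0x0c: read 77 db f3 e3 as little → 0xe3f3db77
  top 7b → 0x71 → subi [RI]
  [24:22] rd=7 = R7
  [21:0] imm=3398519 = #3398519

bl #-4; bl #-12; subi R7, #3398519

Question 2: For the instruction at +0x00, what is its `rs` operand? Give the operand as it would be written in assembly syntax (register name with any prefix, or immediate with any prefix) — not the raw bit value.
+0x00: 00 00 78 06 ⇒ word 0x06780000 (little)
  op=0x06780000>>25=0x3 ⇒ sum (RR)
  [24:22] rd=1 = R1
  [21:19] rs=7 = R7

R7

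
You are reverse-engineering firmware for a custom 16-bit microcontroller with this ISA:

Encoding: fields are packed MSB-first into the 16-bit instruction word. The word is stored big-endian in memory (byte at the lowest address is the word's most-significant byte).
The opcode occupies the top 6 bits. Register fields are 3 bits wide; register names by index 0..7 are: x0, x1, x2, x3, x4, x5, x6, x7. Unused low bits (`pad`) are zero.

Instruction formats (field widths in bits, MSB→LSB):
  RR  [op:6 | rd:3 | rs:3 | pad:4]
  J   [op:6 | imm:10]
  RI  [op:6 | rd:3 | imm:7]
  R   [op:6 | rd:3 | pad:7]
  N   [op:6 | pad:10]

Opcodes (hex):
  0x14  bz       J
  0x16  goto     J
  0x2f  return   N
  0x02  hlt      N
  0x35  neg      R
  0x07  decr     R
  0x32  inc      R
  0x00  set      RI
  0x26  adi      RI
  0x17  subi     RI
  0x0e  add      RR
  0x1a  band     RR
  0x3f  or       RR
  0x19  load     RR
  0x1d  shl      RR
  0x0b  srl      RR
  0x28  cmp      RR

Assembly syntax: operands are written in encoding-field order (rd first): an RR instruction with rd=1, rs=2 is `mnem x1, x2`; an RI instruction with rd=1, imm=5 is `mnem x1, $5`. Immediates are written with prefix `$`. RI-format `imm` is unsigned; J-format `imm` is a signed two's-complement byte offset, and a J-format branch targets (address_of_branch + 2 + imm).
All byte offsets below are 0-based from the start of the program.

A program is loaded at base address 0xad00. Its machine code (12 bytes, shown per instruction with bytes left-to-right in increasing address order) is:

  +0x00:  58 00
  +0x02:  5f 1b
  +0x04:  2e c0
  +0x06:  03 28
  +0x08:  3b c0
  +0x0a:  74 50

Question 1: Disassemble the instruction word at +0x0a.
shl x0, x5

+0x0a: 74 50 ⇒ word 0x7450 (big)
  top 6b → 0x1d → shl [RR]
  rd: (w>>7)&0x7=0x0 → x0
  rs: (w>>4)&0x7=0x5 → x5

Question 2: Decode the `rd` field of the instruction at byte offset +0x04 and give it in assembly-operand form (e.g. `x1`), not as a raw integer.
@+04  big-endian(2e c0) = 0x2ec0
  op=0x2ec0>>10=0xb ⇒ srl (RR)
  rd@[9:7]=0x5 ⇒ x5
  rs@[6:4]=0x4 ⇒ x4

x5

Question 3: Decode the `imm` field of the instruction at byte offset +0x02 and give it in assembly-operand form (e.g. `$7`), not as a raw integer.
off 0x02: read 5f 1b as big → 0x5f1b
  top 6b → 0x17 → subi [RI]
  rd@[9:7]=0x6 ⇒ x6
  imm@[6:0]=0x1b ⇒ $27

$27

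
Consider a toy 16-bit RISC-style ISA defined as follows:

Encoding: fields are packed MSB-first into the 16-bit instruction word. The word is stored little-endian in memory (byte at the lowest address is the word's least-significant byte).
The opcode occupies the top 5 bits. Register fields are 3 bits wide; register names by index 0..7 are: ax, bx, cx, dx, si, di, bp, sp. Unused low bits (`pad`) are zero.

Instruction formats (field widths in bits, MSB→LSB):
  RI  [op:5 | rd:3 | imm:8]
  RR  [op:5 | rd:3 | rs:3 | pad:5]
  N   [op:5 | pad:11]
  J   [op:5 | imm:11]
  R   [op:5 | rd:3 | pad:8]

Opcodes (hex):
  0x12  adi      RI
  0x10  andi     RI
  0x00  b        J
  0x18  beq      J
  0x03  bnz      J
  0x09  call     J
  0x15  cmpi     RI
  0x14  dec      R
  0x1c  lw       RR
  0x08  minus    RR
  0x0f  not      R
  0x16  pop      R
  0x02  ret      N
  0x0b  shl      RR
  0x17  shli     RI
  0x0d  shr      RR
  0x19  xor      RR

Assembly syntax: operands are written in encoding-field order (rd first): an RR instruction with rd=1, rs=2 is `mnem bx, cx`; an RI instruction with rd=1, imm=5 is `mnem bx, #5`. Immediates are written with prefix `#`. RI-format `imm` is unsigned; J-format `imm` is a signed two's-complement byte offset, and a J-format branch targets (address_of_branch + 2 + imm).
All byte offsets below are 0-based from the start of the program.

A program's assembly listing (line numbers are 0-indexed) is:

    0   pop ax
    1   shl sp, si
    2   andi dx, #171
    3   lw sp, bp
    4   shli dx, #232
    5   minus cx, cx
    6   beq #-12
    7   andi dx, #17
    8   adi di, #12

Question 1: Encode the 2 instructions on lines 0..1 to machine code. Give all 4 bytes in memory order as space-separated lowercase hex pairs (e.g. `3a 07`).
00 b0 80 5f

0. pop fields op=0x16:5|rd=0:3|pad=0:8 → word b000h → 00 b0
1. shl fields op=0xb:5|rd=7:3|rs=4:3|pad=0:5 → word 5f80h → 80 5f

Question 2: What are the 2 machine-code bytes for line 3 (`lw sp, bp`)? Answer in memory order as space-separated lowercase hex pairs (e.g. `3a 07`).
c0 e7

3. lw fields op=0x1c:5|rd=7:3|rs=6:3|pad=0:5 → word e7c0h → c0 e7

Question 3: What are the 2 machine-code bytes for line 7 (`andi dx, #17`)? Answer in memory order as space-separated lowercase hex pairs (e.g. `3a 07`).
L7: andi op=0x10:5|rd=3:3|imm=17:8 ⇒ 0x8311 ⇒ little 11 83

11 83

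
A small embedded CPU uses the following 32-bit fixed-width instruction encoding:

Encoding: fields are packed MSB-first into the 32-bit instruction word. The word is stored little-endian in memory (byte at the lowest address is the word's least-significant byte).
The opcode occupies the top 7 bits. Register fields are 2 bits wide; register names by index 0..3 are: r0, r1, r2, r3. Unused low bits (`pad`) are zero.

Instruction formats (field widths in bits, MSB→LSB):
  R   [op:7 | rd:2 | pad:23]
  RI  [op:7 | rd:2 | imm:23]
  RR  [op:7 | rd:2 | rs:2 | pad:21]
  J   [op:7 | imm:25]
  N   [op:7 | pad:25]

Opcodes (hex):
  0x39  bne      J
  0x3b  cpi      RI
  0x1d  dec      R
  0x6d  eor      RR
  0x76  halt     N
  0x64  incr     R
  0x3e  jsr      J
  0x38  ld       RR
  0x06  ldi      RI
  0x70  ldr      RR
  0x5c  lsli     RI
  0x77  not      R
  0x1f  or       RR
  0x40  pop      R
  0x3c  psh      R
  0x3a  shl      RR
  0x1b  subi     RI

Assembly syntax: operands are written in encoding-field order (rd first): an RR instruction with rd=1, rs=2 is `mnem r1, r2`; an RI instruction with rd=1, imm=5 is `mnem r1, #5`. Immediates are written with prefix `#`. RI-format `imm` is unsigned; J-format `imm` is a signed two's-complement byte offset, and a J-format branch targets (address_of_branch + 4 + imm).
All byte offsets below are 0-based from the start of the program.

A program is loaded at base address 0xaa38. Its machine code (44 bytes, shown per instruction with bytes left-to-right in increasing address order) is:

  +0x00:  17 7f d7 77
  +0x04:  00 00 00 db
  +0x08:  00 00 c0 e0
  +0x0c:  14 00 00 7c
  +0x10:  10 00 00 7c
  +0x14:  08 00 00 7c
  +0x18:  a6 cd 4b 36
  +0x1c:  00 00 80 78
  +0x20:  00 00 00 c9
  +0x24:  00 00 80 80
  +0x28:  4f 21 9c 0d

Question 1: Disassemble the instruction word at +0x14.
jsr #8

[14] 08 00 00 7c → 0x7c000008
  top 7b → 0x3e → jsr [J]
  imm@[24:0]=0x8 ⇒ #8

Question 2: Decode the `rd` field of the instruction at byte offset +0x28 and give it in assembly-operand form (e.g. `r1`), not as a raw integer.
off 0x28: read 4f 21 9c 0d as little → 0x0d9c214f
  op=0x0d9c214f>>25=0x6 ⇒ ldi (RI)
  rd@[24:23]=0x3 ⇒ r3
  imm@[22:0]=0x1c214f ⇒ #1843535

r3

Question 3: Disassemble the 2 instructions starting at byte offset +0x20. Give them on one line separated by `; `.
[20] 00 00 00 c9 → 0xc9000000
  opcode bits[31:25]=0x64: incr/R
  rd@[24:23]=0x2 ⇒ r2
[24] 00 00 80 80 → 0x80800000
  opcode bits[31:25]=0x40: pop/R
  rd@[24:23]=0x1 ⇒ r1

incr r2; pop r1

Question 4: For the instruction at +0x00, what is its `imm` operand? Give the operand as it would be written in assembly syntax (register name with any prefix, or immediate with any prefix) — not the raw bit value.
+0x00: 17 7f d7 77 ⇒ word 0x77d77f17 (little)
  opcode bits[31:25]=0x3b: cpi/RI
  rd@[24:23]=0x3 ⇒ r3
  imm@[22:0]=0x577f17 ⇒ #5734167

#5734167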